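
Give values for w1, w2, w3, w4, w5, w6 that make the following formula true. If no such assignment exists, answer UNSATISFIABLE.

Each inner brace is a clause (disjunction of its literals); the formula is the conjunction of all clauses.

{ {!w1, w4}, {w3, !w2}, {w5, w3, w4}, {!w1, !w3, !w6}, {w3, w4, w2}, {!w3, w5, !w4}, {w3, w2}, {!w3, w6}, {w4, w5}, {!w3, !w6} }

UNSATISFIABLE

Case w1 = false:
Case w3 = true:
Unit clause (w6) forces w6 = true.
That conflicts with the unit clause (!w6).
Backtrack on w3: now try w3 = false.
Unit clause (!w2) forces w2 = false.
That conflicts with the unit clause (w2).
Both values of w3 lead to a conflict.
Backtrack on w1: now try w1 = true.
Unit clause (w4) forces w4 = true.
Case w3 = true:
Unit clause (!w6) forces w6 = false.
That conflicts with the unit clause (w6).
Backtrack on w3: now try w3 = false.
Unit clause (!w2) forces w2 = false.
That conflicts with the unit clause (w2).
Both values of w3 lead to a conflict.
Both values of w1 lead to a conflict.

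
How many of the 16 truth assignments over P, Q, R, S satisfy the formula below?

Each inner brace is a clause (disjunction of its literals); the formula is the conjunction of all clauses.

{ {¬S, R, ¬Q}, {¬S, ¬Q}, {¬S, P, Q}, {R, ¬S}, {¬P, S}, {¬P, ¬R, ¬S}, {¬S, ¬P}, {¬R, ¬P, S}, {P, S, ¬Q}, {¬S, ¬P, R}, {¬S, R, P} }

2

There are 2^4 = 16 truth assignments over (P, Q, R, S).
Split on R. With R = True, the clauses containing R are satisfied and ¬R drops from the rest; 1 of the 2^3 = 8 assignments to the other variables satisfy what remains.
With R = False, by the same count on the reduced clause set, 1 assignment works.
(One model: P=F, Q=F, R=F, S=F.)
Total: 1 + 1 = 2.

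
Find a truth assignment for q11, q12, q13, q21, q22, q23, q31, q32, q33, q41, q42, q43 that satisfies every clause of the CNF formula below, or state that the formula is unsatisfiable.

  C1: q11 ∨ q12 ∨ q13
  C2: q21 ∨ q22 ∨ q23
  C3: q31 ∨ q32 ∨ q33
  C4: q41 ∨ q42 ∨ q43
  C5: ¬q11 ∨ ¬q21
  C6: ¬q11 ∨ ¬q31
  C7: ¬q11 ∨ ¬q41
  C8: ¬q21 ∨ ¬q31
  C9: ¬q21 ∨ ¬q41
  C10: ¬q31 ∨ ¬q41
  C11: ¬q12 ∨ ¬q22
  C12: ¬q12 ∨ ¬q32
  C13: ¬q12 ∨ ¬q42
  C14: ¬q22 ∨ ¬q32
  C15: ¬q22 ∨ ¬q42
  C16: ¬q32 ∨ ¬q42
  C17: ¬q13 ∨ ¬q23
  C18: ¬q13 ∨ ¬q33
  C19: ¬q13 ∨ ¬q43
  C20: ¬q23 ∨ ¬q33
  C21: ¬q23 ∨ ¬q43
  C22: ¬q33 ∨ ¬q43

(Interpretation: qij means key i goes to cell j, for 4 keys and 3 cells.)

UNSATISFIABLE

Try q11 = False.
Try q12 = True.
The clause (¬q22) is unit, so q22 = False.
The clause (¬q32) is unit, so q32 = False.
The clause (¬q42) is unit, so q42 = False.
Try q21 = True.
The clause (¬q31) is unit, so q31 = False.
The clause (q33) is unit, so q33 = True.
The clause (¬q41) is unit, so q41 = False.
The clause (q43) is unit, so q43 = True.
But (¬q43) is also a unit clause — contradiction.
Backtrack on q21: now try q21 = False.
The clause (q23) is unit, so q23 = True.
The clause (¬q13) is unit, so q13 = False.
The clause (¬q33) is unit, so q33 = False.
The clause (q31) is unit, so q31 = True.
The clause (¬q41) is unit, so q41 = False.
The clause (q43) is unit, so q43 = True.
But (¬q43) is also a unit clause — contradiction.
Both values of q21 lead to a conflict.
Backtrack on q12: now try q12 = False.
The clause (q13) is unit, so q13 = True.
The clause (¬q23) is unit, so q23 = False.
The clause (¬q33) is unit, so q33 = False.
The clause (¬q43) is unit, so q43 = False.
Try q21 = True.
The clause (¬q31) is unit, so q31 = False.
The clause (q32) is unit, so q32 = True.
The clause (¬q41) is unit, so q41 = False.
The clause (q42) is unit, so q42 = True.
But (¬q42) is also a unit clause — contradiction.
Backtrack on q21: now try q21 = False.
The clause (q22) is unit, so q22 = True.
The clause (¬q32) is unit, so q32 = False.
The clause (q31) is unit, so q31 = True.
The clause (¬q41) is unit, so q41 = False.
The clause (q42) is unit, so q42 = True.
But (¬q42) is also a unit clause — contradiction.
Both values of q21 lead to a conflict.
Both values of q12 lead to a conflict.
Backtrack on q11: now try q11 = True.
The clause (¬q21) is unit, so q21 = False.
The clause (¬q31) is unit, so q31 = False.
The clause (¬q41) is unit, so q41 = False.
Try q22 = True.
The clause (¬q12) is unit, so q12 = False.
The clause (¬q32) is unit, so q32 = False.
The clause (q33) is unit, so q33 = True.
The clause (¬q42) is unit, so q42 = False.
The clause (q43) is unit, so q43 = True.
But (¬q43) is also a unit clause — contradiction.
Backtrack on q22: now try q22 = False.
The clause (q23) is unit, so q23 = True.
The clause (¬q13) is unit, so q13 = False.
The clause (¬q33) is unit, so q33 = False.
The clause (q32) is unit, so q32 = True.
The clause (¬q12) is unit, so q12 = False.
The clause (¬q42) is unit, so q42 = False.
The clause (q43) is unit, so q43 = True.
But (¬q43) is also a unit clause — contradiction.
Both values of q22 lead to a conflict.
Both values of q11 lead to a conflict.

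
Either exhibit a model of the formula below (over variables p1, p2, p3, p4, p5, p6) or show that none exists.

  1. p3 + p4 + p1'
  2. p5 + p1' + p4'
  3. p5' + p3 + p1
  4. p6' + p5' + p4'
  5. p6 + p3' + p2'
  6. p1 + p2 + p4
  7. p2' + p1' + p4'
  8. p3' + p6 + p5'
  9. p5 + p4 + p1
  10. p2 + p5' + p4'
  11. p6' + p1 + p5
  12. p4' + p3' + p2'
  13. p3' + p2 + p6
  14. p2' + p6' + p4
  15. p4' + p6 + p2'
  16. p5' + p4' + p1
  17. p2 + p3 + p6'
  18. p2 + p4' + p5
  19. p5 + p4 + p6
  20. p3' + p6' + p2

UNSATISFIABLE

Try p3 = 1.
Try p6 = 1.
(p2) alone gives p2 = 1.
(p4') alone gives p4 = 0.
Now (p4) is unsatisfied and unit — conflict.
That branch fails; take p6 = 0 instead.
(p2') alone gives p2 = 0.
Now (p2) is unsatisfied and unit — conflict.
Both values of p6 lead to a conflict.
That branch fails; take p3 = 0 instead.
Try p4 = 1.
Try p5 = 1.
(p1) alone gives p1 = 1.
(p6') alone gives p6 = 0.
(p2') alone gives p2 = 0.
Now (p2) is unsatisfied and unit — conflict.
That branch fails; take p5 = 0 instead.
(p1') alone gives p1 = 0.
(p6') alone gives p6 = 0.
(p2') alone gives p2 = 0.
Now (p2) is unsatisfied and unit — conflict.
Both values of p5 lead to a conflict.
That branch fails; take p4 = 0 instead.
(p1') alone gives p1 = 0.
(p5') alone gives p5 = 0.
Now (p5) is unsatisfied and unit — conflict.
Both values of p4 lead to a conflict.
Both values of p3 lead to a conflict.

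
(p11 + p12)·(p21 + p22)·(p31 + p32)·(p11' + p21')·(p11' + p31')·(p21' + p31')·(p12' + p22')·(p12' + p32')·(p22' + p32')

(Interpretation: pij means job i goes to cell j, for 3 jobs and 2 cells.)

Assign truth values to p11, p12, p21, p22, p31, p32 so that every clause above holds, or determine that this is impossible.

Suppose p11 = 1.
Unit clause (p21') forces p21 = 0.
Unit clause (p22) forces p22 = 1.
Unit clause (p31') forces p31 = 0.
Unit clause (p32) forces p32 = 1.
Now (p32') is unsatisfied and unit — conflict.
So p11 must be the other value — set p11 = 0.
Unit clause (p12) forces p12 = 1.
Unit clause (p22') forces p22 = 0.
Unit clause (p21) forces p21 = 1.
Unit clause (p31') forces p31 = 0.
Unit clause (p32) forces p32 = 1.
Now (p32') is unsatisfied and unit — conflict.
Either choice for p11 ends in contradiction.

UNSATISFIABLE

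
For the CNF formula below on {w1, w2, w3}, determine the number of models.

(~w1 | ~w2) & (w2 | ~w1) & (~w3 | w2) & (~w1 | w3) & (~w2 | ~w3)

2

There are 2^3 = 8 truth assignments over (w1, w2, w3).
Check each against the 5 clauses (columns in the order w1, w2, w3):
  F F F  ✓ satisfies all
  F F T  ✗ fails (~w3 | w2)
  F T F  ✓ satisfies all
  F T T  ✗ fails (~w2 | ~w3)
  T F F  ✗ fails (w2 | ~w1)
  T F T  ✗ fails (w2 | ~w1)
  T T F  ✗ fails (~w1 | ~w2)
  T T T  ✗ fails (~w1 | ~w2)
2 of the 8 rows are models.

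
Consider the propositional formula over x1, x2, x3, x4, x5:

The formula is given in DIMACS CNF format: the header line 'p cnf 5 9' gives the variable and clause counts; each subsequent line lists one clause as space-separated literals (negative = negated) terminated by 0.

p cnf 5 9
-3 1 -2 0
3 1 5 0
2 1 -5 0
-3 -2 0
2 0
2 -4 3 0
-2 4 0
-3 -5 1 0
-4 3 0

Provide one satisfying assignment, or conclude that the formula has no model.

The clause (x2) is unit, so x2 = True.
The clause (¬x3) is unit, so x3 = False.
The clause (x4) is unit, so x4 = True.
Now (¬x4) is unsatisfied and unit — conflict.

UNSATISFIABLE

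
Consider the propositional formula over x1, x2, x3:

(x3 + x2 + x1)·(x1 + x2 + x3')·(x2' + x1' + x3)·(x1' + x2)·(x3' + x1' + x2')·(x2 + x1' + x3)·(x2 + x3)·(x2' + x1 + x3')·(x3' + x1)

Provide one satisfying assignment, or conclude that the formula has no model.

Branch on x1: set x1 = 0.
Unit clause (x3') forces x3 = 0.
Unit clause (x2) forces x2 = 1.
This assignment satisfies each clause.

x1: 0; x2: 1; x3: 0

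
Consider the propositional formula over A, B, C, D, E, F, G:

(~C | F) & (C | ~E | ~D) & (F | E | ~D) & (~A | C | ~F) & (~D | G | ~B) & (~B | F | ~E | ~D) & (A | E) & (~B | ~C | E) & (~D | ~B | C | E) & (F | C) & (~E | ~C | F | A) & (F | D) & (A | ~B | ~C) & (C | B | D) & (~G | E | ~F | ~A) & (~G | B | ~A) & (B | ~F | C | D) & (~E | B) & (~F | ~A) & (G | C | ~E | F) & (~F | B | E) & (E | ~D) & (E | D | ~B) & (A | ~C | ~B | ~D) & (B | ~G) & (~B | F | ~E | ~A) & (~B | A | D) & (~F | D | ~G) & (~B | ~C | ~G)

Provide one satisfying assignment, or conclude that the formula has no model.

Suppose C = 0.
(F) alone gives F = 1.
(~A) alone gives A = 0.
(E) alone gives E = 1.
(~D) alone gives D = 0.
(B) alone gives B = 1.
That conflicts with the unit clause (~B).
Backtrack on C: now try C = 1.
(F) alone gives F = 1.
(~A) alone gives A = 0.
(E) alone gives E = 1.
(~B) alone gives B = 0.
That conflicts with the unit clause (B).
Both values of C lead to a conflict.

UNSATISFIABLE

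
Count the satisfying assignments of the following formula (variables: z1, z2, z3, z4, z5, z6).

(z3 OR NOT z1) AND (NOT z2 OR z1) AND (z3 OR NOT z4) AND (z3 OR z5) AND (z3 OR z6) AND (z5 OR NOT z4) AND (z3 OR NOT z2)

There are 2^6 = 64 truth assignments over (z1, z2, z3, z4, z5, z6).
Split on z6. With z6 = true, the clauses containing z6 are satisfied and NOT z6 drops from the rest; 10 of the 2^5 = 32 assignments to the other variables satisfy what remains.
With z6 = false, by the same count on the reduced clause set, 9 assignments work.
Total: 10 + 9 = 19.

19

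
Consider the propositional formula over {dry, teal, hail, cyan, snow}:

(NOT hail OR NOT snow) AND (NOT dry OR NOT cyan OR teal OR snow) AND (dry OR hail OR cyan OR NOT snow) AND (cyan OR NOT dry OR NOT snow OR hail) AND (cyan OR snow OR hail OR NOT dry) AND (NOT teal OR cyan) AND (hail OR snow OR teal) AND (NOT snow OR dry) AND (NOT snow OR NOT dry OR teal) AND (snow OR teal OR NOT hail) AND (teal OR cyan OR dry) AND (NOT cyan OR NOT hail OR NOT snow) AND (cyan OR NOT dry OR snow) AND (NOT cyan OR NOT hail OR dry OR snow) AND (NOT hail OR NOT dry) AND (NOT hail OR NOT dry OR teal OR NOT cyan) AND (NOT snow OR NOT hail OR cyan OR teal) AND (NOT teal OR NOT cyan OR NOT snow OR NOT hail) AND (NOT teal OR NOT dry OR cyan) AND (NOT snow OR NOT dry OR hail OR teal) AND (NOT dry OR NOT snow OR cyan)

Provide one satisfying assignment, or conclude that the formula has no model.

dry=false; teal=true; hail=false; cyan=true; snow=false

Branch on hail: set hail = false.
Branch on teal: set teal = true.
From the singleton clause (cyan), cyan = true.
Branch on snow: set snow = false.
Every clause is now satisfied; dry is unconstrained.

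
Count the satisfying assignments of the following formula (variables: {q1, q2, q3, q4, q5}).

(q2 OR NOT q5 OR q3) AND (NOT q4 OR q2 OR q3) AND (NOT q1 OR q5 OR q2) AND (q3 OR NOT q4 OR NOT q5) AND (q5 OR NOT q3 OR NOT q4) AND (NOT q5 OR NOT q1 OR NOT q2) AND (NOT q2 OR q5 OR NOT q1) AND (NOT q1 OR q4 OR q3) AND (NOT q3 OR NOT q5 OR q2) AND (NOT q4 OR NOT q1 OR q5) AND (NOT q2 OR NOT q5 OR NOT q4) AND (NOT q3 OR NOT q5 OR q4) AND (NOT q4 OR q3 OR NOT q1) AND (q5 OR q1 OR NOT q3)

4

There are 2^5 = 32 truth assignments over (q1, q2, q3, q4, q5).
Split on q2. With q2 = true, the clauses containing q2 are satisfied and NOT q2 drops from the rest; 3 of the 2^4 = 16 assignments to the other variables satisfy what remains.
With q2 = false, by the same count on the reduced clause set, 1 assignment works.
(One model: q1=F, q2=F, q3=F, q4=F, q5=F.)
Total: 3 + 1 = 4.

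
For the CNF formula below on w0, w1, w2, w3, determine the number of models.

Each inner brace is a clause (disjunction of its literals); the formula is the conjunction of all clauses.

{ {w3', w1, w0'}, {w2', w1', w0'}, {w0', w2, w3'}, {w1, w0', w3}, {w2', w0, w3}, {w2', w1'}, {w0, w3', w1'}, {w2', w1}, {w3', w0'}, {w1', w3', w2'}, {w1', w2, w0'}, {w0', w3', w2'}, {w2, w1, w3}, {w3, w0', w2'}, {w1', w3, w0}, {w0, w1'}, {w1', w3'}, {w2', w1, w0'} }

There are 2^4 = 16 truth assignments over (w0, w1, w2, w3).
Check each against the 18 clauses (columns in the order w0, w1, w2, w3):
  F F F F  ✗ fails (w2 + w1 + w3)
  F F F T  ✓ satisfies all
  F F T F  ✗ fails (w2' + w0 + w3)
  F F T T  ✗ fails (w2' + w1)
  F T F F  ✗ fails (w1' + w3 + w0)
  F T F T  ✗ fails (w0 + w3' + w1')
  F T T F  ✗ fails (w2' + w0 + w3)
  F T T T  ✗ fails (w2' + w1')
  T F F F  ✗ fails (w1 + w0' + w3)
  T F F T  ✗ fails (w3' + w1 + w0')
  T F T F  ✗ fails (w1 + w0' + w3)
  T F T T  ✗ fails (w3' + w1 + w0')
  T T F F  ✗ fails (w1' + w2 + w0')
  T T F T  ✗ fails (w0' + w2 + w3')
  T T T F  ✗ fails (w2' + w1' + w0')
  T T T T  ✗ fails (w2' + w1' + w0')
1 of the 16 rows is a model.

1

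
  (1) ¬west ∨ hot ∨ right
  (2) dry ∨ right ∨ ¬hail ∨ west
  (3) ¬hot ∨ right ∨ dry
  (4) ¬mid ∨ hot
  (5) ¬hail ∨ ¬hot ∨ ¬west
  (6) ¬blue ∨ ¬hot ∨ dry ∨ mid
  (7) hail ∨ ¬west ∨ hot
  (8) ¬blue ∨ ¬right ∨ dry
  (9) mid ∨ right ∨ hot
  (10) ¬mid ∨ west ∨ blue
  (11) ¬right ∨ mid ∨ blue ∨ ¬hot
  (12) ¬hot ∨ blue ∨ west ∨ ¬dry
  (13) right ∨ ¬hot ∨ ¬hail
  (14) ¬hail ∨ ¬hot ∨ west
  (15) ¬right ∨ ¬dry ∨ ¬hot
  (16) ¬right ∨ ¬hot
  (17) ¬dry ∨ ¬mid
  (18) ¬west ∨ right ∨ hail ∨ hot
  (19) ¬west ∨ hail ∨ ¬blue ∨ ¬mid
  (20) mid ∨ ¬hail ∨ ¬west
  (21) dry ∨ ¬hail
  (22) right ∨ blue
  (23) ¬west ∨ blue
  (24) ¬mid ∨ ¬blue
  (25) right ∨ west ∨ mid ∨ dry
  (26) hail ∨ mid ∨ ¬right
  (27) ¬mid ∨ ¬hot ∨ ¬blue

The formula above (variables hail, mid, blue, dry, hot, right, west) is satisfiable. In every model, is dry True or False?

Suppose dry = False.
(¬hail) alone gives hail = False.
Try hot = False.
(¬mid) alone gives mid = False.
(¬west) alone gives west = False.
(right) alone gives right = True.
Now (¬right) is unsatisfied and unit — conflict.
Undo hot and try hot = True.
(right) alone gives right = True.
Now (¬right) is unsatisfied and unit — conflict.
Either choice for hot ends in contradiction.
So every satisfying assignment has dry = True.

True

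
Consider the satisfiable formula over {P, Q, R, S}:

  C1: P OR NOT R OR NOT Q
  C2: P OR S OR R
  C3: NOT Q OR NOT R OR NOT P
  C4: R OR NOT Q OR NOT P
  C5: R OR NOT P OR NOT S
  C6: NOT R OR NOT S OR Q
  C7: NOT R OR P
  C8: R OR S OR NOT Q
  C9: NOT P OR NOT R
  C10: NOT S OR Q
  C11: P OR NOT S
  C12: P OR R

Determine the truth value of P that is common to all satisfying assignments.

Suppose P = false.
(NOT R) alone gives R = false.
That conflicts with the unit clause (R).
So every satisfying assignment has P = True.

True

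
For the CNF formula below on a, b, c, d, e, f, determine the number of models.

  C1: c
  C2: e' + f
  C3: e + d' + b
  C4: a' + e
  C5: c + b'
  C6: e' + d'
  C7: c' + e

4

There are 2^6 = 64 truth assignments over (a, b, c, d, e, f).
Split on d. With d = 1, the clauses containing d are satisfied and d' drops from the rest; 0 of the 2^5 = 32 assignments to the other variables satisfy what remains.
With d = 0, by the same count on the reduced clause set, 4 assignments work.
(One model: a=F, b=F, c=T, d=F, e=T, f=T.)
Total: 0 + 4 = 4.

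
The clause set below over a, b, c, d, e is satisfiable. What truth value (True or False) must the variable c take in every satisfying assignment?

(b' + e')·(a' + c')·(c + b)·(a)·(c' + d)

False

Suppose c = 1.
The clause (a') is unit, so a = 0.
That conflicts with the unit clause (a).
So every satisfying assignment has c = False.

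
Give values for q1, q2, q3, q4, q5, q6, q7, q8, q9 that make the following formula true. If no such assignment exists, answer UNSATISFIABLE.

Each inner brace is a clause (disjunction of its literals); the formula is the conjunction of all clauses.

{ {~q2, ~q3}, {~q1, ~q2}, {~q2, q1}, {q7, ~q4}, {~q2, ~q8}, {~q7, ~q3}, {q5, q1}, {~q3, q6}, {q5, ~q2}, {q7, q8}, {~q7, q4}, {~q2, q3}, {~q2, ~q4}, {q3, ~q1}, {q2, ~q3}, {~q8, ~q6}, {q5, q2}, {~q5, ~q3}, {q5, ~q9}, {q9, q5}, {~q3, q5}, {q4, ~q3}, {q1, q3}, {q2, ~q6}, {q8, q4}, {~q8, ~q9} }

UNSATISFIABLE

Case q2 = 0:
The clause (~q3) is unit, so q3 = 0.
The clause (~q1) is unit, so q1 = 0.
That conflicts with the unit clause (q1).
So q2 must be the other value — set q2 = 1.
The clause (~q3) is unit, so q3 = 0.
That conflicts with the unit clause (q3).
Neither q2 = 1 nor q2 = 0 works.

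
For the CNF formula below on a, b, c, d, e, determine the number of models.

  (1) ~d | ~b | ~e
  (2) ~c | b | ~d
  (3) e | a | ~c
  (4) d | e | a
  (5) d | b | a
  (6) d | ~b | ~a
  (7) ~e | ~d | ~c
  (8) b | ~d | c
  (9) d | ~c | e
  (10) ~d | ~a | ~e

8

There are 2^5 = 32 truth assignments over (a, b, c, d, e).
Split on d. With d = 1, the clauses containing d are satisfied and ~d drops from the rest; 3 of the 2^4 = 16 assignments to the other variables satisfy what remains.
With d = 0, by the same count on the reduced clause set, 5 assignments work.
Total: 3 + 5 = 8.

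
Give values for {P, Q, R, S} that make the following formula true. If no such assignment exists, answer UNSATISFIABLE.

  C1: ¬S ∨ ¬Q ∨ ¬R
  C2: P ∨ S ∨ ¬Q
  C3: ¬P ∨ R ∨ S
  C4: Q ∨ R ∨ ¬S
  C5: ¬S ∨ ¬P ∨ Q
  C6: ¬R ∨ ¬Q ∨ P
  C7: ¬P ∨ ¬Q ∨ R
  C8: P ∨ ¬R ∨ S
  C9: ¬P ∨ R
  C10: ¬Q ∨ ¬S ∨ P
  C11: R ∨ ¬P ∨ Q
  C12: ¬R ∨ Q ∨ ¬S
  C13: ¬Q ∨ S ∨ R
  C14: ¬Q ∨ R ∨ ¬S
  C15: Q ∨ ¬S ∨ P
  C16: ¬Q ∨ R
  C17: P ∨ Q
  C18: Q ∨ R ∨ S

P: True, Q: False, R: True, S: False

Try P = True.
From the singleton clause (R), R = True.
Try S = False.
No clause remains; Q is free.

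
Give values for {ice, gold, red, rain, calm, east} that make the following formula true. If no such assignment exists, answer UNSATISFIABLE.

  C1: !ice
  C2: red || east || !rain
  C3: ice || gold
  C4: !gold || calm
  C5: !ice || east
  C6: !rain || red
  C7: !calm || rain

ice ↦ false, gold ↦ true, red ↦ true, rain ↦ true, calm ↦ true, east ↦ false

The clause (!ice) is unit, so ice = false.
The clause (gold) is unit, so gold = true.
The clause (calm) is unit, so calm = true.
The clause (rain) is unit, so rain = true.
The clause (red) is unit, so red = true.
Every clause is now satisfied; east is unconstrained.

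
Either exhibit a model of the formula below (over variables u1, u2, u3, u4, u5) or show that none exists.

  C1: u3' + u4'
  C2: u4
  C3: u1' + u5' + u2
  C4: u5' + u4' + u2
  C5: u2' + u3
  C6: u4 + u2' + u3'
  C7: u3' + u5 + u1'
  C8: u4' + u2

From the singleton clause (u4), u4 = 1.
From the singleton clause (u3'), u3 = 0.
From the singleton clause (u2'), u2 = 0.
That conflicts with the unit clause (u2).

UNSATISFIABLE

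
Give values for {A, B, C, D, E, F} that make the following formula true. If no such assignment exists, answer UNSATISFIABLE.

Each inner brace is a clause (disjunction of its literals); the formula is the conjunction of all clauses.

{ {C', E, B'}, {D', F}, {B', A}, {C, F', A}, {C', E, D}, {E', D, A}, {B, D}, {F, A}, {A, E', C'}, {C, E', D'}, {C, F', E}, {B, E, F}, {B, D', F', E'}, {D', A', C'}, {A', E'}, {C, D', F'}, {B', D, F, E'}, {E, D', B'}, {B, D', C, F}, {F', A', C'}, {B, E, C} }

A: 0; B: 0; C: 1; D: 1; E: 0; F: 1

Case D = 1:
(F) alone gives F = 1.
(C) alone gives C = 1.
(A') alone gives A = 0.
(B') alone gives B = 0.
(E') alone gives E = 0.
This assignment satisfies each clause.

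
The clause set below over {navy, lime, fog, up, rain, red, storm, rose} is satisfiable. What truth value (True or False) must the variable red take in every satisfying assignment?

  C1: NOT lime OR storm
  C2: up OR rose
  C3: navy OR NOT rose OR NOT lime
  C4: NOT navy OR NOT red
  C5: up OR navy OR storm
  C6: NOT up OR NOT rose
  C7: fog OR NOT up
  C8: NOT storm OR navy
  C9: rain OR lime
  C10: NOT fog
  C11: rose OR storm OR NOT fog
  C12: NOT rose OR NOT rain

False

Suppose red = true.
Unit clause (NOT navy) forces navy = false.
Unit clause (NOT storm) forces storm = false.
Unit clause (NOT lime) forces lime = false.
Unit clause (up) forces up = true.
Unit clause (NOT rose) forces rose = false.
Unit clause (fog) forces fog = true.
Now (NOT fog) is unsatisfied and unit — conflict.
So every satisfying assignment has red = False.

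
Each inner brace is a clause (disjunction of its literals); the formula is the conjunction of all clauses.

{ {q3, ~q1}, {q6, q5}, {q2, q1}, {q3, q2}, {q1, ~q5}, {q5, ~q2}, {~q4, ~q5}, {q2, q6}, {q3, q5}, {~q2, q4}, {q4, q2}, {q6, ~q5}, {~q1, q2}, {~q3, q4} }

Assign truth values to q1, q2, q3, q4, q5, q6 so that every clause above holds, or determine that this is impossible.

UNSATISFIABLE

Case q3 = 1:
The clause (q4) is unit, so q4 = 1.
The clause (~q5) is unit, so q5 = 0.
The clause (q6) is unit, so q6 = 1.
The clause (~q2) is unit, so q2 = 0.
The clause (q1) is unit, so q1 = 1.
But (~q1) is also a unit clause — contradiction.
So q3 must be the other value — set q3 = 0.
The clause (~q1) is unit, so q1 = 0.
The clause (q2) is unit, so q2 = 1.
The clause (~q5) is unit, so q5 = 0.
But (q5) is also a unit clause — contradiction.
Both values of q3 lead to a conflict.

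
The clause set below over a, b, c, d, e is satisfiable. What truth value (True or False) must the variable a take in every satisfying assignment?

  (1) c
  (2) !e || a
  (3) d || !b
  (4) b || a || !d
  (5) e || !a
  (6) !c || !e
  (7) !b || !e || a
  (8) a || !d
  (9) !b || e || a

False

Suppose a = true.
(c) alone gives c = true.
(e) alone gives e = true.
Now (!e) is unsatisfied and unit — conflict.
So every satisfying assignment has a = False.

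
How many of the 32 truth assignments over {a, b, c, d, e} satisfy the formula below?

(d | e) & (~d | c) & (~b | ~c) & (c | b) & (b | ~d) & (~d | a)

4

There are 2^5 = 32 truth assignments over (a, b, c, d, e).
Split on a. With a = 1, the clauses containing a are satisfied and ~a drops from the rest; 2 of the 2^4 = 16 assignments to the other variables satisfy what remains.
With a = 0, by the same count on the reduced clause set, 2 assignments work.
(One model: a=F, b=F, c=T, d=F, e=T.)
Total: 2 + 2 = 4.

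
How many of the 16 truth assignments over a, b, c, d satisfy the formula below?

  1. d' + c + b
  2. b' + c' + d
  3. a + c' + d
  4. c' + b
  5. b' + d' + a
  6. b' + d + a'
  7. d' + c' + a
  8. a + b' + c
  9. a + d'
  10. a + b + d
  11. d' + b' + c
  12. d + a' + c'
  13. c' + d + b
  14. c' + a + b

There are 2^4 = 16 truth assignments over (a, b, c, d).
Check each against the 14 clauses (columns in the order a, b, c, d):
  F F F F  ✗ fails (a + b + d)
  F F F T  ✗ fails (d' + c + b)
  F F T F  ✗ fails (a + c' + d)
  F F T T  ✗ fails (c' + b)
  F T F F  ✗ fails (a + b' + c)
  F T F T  ✗ fails (b' + d' + a)
  F T T F  ✗ fails (b' + c' + d)
  F T T T  ✗ fails (b' + d' + a)
  T F F F  ✓ satisfies all
  T F F T  ✗ fails (d' + c + b)
  T F T F  ✗ fails (c' + b)
  T F T T  ✗ fails (c' + b)
  T T F F  ✗ fails (b' + d + a')
  T T F T  ✗ fails (d' + b' + c)
  T T T F  ✗ fails (b' + c' + d)
  T T T T  ✓ satisfies all
2 of the 16 rows are models.

2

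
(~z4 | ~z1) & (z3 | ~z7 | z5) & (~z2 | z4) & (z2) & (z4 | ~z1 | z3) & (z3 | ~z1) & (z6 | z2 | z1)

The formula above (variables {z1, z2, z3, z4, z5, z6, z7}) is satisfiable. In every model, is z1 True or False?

False

Suppose z1 = 1.
(~z4) alone gives z4 = 0.
(~z2) alone gives z2 = 0.
Now (z2) is unsatisfied and unit — conflict.
So every satisfying assignment has z1 = False.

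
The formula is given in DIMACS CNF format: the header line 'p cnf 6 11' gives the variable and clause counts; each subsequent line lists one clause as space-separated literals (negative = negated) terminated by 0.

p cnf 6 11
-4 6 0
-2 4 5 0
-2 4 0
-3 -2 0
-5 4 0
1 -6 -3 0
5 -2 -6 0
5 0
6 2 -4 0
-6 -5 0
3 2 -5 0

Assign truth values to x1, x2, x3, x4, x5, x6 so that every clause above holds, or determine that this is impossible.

From the singleton clause (x5), x5 = True.
From the singleton clause (x4), x4 = True.
From the singleton clause (x6), x6 = True.
Now (¬x6) is unsatisfied and unit — conflict.

UNSATISFIABLE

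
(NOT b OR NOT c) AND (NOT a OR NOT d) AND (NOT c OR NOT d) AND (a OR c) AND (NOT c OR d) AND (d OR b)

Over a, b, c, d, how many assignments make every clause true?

There are 2^4 = 16 truth assignments over (a, b, c, d).
Check each against the 6 clauses (columns in the order a, b, c, d):
  F F F F  ✗ fails (a OR c)
  F F F T  ✗ fails (a OR c)
  F F T F  ✗ fails (NOT c OR d)
  F F T T  ✗ fails (NOT c OR NOT d)
  F T F F  ✗ fails (a OR c)
  F T F T  ✗ fails (a OR c)
  F T T F  ✗ fails (NOT b OR NOT c)
  F T T T  ✗ fails (NOT b OR NOT c)
  T F F F  ✗ fails (d OR b)
  T F F T  ✗ fails (NOT a OR NOT d)
  T F T F  ✗ fails (NOT c OR d)
  T F T T  ✗ fails (NOT a OR NOT d)
  T T F F  ✓ satisfies all
  T T F T  ✗ fails (NOT a OR NOT d)
  T T T F  ✗ fails (NOT b OR NOT c)
  T T T T  ✗ fails (NOT b OR NOT c)
1 of the 16 rows is a model.

1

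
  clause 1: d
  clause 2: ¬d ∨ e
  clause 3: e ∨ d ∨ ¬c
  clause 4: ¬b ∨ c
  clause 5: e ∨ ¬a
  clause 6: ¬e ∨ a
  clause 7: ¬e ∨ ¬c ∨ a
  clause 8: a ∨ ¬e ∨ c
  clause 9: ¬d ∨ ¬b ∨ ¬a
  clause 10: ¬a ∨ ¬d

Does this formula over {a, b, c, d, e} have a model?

(d) alone gives d = True.
(e) alone gives e = True.
(a) alone gives a = True.
But (¬a) is also a unit clause — contradiction.
No assignment satisfies every clause.

No, unsatisfiable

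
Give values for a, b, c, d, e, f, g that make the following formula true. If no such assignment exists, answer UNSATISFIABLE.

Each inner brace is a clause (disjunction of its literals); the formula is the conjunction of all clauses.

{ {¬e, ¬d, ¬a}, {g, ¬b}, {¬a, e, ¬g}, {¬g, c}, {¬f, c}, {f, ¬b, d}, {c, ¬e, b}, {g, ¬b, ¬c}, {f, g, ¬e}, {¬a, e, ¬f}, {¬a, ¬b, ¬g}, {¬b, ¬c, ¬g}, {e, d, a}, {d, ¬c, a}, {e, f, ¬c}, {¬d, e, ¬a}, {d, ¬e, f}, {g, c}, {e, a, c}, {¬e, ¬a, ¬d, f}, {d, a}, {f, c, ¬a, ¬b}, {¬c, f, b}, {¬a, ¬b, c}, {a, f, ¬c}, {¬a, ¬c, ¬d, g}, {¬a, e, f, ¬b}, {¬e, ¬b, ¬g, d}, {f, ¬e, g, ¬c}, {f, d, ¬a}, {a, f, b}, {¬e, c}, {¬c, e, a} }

Suppose g = False.
(¬b) alone gives b = False.
(c) alone gives c = True.
(f) alone gives f = True.
Suppose a = True.
(e) alone gives e = True.
(¬d) alone gives d = False.
All clauses are satisfied.

a=True,  b=False,  c=True,  d=False,  e=True,  f=True,  g=False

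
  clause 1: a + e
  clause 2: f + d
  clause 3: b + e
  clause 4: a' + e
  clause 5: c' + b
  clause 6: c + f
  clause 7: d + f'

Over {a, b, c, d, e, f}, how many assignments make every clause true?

8

There are 2^6 = 64 truth assignments over (a, b, c, d, e, f).
Split on f. With f = 1, the clauses containing f are satisfied and f' drops from the rest; 6 of the 2^5 = 32 assignments to the other variables satisfy what remains.
With f = 0, by the same count on the reduced clause set, 2 assignments work.
Total: 6 + 2 = 8.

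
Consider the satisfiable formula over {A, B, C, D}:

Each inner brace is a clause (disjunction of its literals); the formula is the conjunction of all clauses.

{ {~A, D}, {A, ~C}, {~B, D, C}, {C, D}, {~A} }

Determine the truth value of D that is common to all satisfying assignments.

Suppose D = 0.
Unit clause (~A) forces A = 0.
Unit clause (~C) forces C = 0.
That conflicts with the unit clause (C).
So every satisfying assignment has D = True.

True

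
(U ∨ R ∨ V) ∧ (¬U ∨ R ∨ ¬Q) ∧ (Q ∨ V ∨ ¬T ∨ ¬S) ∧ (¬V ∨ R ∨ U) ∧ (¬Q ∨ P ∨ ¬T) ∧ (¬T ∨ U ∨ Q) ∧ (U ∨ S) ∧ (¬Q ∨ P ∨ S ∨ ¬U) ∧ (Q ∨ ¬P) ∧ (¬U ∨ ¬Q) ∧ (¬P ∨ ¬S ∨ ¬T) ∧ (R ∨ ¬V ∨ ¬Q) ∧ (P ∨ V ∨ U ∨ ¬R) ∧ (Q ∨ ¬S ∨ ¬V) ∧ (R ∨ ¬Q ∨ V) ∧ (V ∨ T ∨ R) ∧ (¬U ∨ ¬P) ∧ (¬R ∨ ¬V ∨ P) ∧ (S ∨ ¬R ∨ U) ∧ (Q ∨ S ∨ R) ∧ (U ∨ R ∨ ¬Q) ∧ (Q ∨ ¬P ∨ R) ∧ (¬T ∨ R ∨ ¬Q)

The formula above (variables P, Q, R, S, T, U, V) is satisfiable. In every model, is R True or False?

True

Suppose R = False.
Case U = True:
The clause (¬Q) is unit, so Q = False.
The clause (¬P) is unit, so P = False.
The clause (S) is unit, so S = True.
The clause (¬V) is unit, so V = False.
The clause (¬T) is unit, so T = False.
Now (T) is unsatisfied and unit — conflict.
So U must be the other value — set U = False.
The clause (V) is unit, so V = True.
Now (¬V) is unsatisfied and unit — conflict.
Both values of U lead to a conflict.
So every satisfying assignment has R = True.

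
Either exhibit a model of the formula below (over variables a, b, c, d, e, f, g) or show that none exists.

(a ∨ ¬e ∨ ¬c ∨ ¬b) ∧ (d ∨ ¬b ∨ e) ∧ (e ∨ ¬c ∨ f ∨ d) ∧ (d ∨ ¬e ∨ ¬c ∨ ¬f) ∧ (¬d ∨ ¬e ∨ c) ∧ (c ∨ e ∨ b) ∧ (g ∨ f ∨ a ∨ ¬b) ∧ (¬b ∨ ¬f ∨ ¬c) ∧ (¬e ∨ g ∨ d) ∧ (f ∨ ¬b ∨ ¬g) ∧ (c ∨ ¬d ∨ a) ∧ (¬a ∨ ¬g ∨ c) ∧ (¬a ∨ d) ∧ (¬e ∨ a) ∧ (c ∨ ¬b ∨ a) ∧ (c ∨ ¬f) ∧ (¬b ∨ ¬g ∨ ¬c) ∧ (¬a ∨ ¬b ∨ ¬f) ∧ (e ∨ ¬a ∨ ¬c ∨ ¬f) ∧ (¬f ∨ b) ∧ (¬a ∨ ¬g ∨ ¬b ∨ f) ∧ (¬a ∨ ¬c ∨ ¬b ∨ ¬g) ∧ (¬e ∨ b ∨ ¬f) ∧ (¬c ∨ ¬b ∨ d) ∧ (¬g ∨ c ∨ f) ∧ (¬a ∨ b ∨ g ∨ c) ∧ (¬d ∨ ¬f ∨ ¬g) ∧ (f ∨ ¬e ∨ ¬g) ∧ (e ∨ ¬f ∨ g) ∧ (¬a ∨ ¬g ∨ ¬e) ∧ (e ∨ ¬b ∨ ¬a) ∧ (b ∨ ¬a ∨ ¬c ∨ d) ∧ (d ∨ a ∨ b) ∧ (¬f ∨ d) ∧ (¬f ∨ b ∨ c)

Suppose a = True.
Unit clause (d) forces d = True.
Suppose e = False.
Unit clause (¬b) forces b = False.
Unit clause (c) forces c = True.
Unit clause (¬f) forces f = False.
No clause remains; g is free.

a ↦ True; b ↦ False; c ↦ True; d ↦ True; e ↦ False; f ↦ False; g ↦ False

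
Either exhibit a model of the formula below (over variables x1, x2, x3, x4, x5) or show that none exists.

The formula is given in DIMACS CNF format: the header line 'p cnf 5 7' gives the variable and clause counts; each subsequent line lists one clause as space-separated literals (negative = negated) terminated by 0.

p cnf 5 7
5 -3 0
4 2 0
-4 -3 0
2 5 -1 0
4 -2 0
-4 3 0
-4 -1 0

UNSATISFIABLE

Case x5 = True:
Case x4 = True:
From the singleton clause (¬x3), x3 = False.
But (x3) is also a unit clause — contradiction.
So x4 must be the other value — set x4 = False.
From the singleton clause (x2), x2 = True.
But (¬x2) is also a unit clause — contradiction.
Both values of x4 lead to a conflict.
So x5 must be the other value — set x5 = False.
From the singleton clause (¬x3), x3 = False.
From the singleton clause (¬x4), x4 = False.
From the singleton clause (x2), x2 = True.
But (¬x2) is also a unit clause — contradiction.
Both values of x5 lead to a conflict.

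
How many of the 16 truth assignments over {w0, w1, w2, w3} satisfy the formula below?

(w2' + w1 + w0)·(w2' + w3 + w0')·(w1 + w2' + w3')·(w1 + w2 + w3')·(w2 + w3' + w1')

7

There are 2^4 = 16 truth assignments over (w0, w1, w2, w3).
Split on w2. With w2 = 1, the clauses containing w2 are satisfied and w2' drops from the rest; 3 of the 2^3 = 8 assignments to the other variables satisfy what remains.
With w2 = 0, by the same count on the reduced clause set, 4 assignments work.
Total: 3 + 4 = 7.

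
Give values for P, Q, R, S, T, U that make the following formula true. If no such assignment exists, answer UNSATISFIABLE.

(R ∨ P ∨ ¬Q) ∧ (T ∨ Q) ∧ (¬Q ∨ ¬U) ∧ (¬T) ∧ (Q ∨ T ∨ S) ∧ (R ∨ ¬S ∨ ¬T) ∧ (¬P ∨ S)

Unit clause (¬T) forces T = False.
Unit clause (Q) forces Q = True.
Unit clause (¬U) forces U = False.
Branch on R: set R = True.
Branch on P: set P = False.
Every clause is now satisfied; S is unconstrained.

P ↦ False, Q ↦ True, R ↦ True, S ↦ True, T ↦ False, U ↦ False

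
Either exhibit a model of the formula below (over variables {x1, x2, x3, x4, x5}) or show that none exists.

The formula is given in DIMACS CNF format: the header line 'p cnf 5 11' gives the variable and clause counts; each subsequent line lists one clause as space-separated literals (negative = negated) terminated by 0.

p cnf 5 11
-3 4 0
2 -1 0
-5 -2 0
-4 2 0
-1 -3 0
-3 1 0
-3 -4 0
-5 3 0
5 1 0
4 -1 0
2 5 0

Try x3 = False.
From the singleton clause (¬x5), x5 = False.
From the singleton clause (x1), x1 = True.
From the singleton clause (x2), x2 = True.
From the singleton clause (x4), x4 = True.
Every clause now holds.

x1 ↦ True; x2 ↦ True; x3 ↦ False; x4 ↦ True; x5 ↦ False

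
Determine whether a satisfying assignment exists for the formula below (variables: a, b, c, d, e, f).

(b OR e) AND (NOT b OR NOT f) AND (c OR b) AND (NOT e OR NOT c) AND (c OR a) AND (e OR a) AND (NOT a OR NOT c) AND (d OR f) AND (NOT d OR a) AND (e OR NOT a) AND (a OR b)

Yes

Branch on b: set b = true.
The clause (NOT f) is unit, so f = false.
The clause (d) is unit, so d = true.
The clause (a) is unit, so a = true.
The clause (NOT c) is unit, so c = false.
The clause (e) is unit, so e = true.
Every clause now holds.
A satisfying assignment: a=true,  b=true,  c=false,  d=true,  e=true,  f=false.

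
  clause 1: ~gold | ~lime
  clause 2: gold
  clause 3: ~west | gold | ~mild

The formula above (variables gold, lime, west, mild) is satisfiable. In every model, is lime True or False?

False

Suppose lime = 1.
Unit clause (~gold) forces gold = 0.
That conflicts with the unit clause (gold).
So every satisfying assignment has lime = False.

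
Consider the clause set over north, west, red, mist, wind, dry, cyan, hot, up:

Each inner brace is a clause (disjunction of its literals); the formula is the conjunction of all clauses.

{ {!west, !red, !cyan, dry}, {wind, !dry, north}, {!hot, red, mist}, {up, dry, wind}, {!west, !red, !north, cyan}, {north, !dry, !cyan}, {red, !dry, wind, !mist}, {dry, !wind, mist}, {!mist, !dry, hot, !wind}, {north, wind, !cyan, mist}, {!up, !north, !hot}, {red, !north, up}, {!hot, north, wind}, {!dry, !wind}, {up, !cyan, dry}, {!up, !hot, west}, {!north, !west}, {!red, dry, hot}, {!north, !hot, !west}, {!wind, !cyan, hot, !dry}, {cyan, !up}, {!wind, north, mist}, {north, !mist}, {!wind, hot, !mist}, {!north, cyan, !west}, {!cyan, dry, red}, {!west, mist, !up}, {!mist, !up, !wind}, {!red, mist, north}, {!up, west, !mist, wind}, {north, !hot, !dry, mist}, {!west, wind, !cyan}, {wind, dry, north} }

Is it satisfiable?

Yes, satisfiable

Try dry = true.
Unit clause (!wind) forces wind = false.
Unit clause (north) forces north = true.
Unit clause (!west) forces west = false.
Try red = true.
Try up = false.
Every clause is now satisfied; mist, cyan, hot are unconstrained.
A satisfying assignment: north=true,  west=false,  red=true,  mist=true,  wind=false,  dry=true,  cyan=false,  hot=true,  up=false.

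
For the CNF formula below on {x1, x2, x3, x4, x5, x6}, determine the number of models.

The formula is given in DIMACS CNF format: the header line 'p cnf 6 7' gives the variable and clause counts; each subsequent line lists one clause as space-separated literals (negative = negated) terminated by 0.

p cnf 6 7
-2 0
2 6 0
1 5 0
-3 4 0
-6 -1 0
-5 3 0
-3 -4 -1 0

1

There are 2^6 = 64 truth assignments over (x1, x2, x3, x4, x5, x6).
Split on x4. With x4 = True, the clauses containing x4 are satisfied and ¬x4 drops from the rest; 1 of the 2^5 = 32 assignments to the other variables satisfy what remains.
With x4 = False, by the same count on the reduced clause set, 0 assignments work.
Total: 1 + 0 = 1.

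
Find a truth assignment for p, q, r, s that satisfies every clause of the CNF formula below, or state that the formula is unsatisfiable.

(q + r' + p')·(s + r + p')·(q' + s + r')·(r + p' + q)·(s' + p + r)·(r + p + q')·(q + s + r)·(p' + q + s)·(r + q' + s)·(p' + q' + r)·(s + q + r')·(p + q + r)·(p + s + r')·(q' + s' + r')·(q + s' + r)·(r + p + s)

Try q = 0.
Try r = 1.
(p') alone gives p = 0.
(s) alone gives s = 1.
This assignment satisfies each clause.

p=0,  q=0,  r=1,  s=1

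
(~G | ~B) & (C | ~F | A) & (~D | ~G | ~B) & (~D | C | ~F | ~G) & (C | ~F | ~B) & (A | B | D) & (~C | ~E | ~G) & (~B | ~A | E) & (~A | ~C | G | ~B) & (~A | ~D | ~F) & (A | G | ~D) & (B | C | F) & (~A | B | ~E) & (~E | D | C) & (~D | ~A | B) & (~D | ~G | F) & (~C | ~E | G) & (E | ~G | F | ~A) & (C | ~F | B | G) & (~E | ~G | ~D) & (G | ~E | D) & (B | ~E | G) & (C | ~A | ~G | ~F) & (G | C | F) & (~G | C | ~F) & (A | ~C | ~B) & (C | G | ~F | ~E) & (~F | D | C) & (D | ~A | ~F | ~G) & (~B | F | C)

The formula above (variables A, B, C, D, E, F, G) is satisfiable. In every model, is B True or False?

False

Suppose B = 1.
(~G) alone gives G = 0.
Branch on C: set C = 1.
(~A) alone gives A = 0.
But (A) is also a unit clause — contradiction.
So C must be the other value — set C = 0.
(~F) alone gives F = 0.
But (F) is also a unit clause — contradiction.
Either choice for C ends in contradiction.
So every satisfying assignment has B = False.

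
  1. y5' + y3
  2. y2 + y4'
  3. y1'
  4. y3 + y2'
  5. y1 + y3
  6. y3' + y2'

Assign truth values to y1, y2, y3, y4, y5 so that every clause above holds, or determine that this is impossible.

y1: 0, y2: 0, y3: 1, y4: 0, y5: 0

The clause (y1') is unit, so y1 = 0.
The clause (y3) is unit, so y3 = 1.
The clause (y2') is unit, so y2 = 0.
The clause (y4') is unit, so y4 = 0.
All clauses hold; y5 can take either value.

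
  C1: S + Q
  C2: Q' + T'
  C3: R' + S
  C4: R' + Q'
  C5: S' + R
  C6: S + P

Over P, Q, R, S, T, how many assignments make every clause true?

5

There are 2^5 = 32 truth assignments over (P, Q, R, S, T).
Split on Q. With Q = 1, the clauses containing Q are satisfied and Q' drops from the rest; 1 of the 2^4 = 16 assignments to the other variables satisfy what remains.
With Q = 0, by the same count on the reduced clause set, 4 assignments work.
(One model: P=F, Q=F, R=T, S=T, T=F.)
Total: 1 + 4 = 5.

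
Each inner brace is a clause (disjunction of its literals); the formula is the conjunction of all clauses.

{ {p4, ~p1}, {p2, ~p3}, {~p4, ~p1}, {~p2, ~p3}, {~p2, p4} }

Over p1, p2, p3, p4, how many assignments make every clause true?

3

There are 2^4 = 16 truth assignments over (p1, p2, p3, p4).
Check each against the 5 clauses (columns in the order p1, p2, p3, p4):
  F F F F  ✓ satisfies all
  F F F T  ✓ satisfies all
  F F T F  ✗ fails (p2 | ~p3)
  F F T T  ✗ fails (p2 | ~p3)
  F T F F  ✗ fails (~p2 | p4)
  F T F T  ✓ satisfies all
  F T T F  ✗ fails (~p2 | ~p3)
  F T T T  ✗ fails (~p2 | ~p3)
  T F F F  ✗ fails (p4 | ~p1)
  T F F T  ✗ fails (~p4 | ~p1)
  T F T F  ✗ fails (p4 | ~p1)
  T F T T  ✗ fails (p2 | ~p3)
  T T F F  ✗ fails (p4 | ~p1)
  T T F T  ✗ fails (~p4 | ~p1)
  T T T F  ✗ fails (p4 | ~p1)
  T T T T  ✗ fails (~p4 | ~p1)
3 of the 16 rows are models.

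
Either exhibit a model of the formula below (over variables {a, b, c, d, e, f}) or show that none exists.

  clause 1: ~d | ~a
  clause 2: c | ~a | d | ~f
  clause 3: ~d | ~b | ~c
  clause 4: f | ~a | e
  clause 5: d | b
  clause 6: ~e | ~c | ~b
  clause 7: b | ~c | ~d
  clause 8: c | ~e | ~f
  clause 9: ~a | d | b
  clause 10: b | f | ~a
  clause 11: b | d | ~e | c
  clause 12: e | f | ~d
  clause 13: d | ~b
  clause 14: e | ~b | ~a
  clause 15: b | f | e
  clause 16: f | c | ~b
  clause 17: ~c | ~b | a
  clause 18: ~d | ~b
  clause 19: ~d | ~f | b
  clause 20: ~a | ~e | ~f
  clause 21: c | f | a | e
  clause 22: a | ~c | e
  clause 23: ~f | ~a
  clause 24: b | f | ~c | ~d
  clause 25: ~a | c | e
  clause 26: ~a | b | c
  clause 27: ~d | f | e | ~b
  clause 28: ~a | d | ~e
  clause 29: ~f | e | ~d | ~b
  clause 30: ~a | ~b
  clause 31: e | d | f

Case d = 1:
From the singleton clause (~a), a = 0.
From the singleton clause (~b), b = 0.
From the singleton clause (~c), c = 0.
From the singleton clause (~f), f = 0.
From the singleton clause (e), e = 1.
All clauses are satisfied.

a: 0,  b: 0,  c: 0,  d: 1,  e: 1,  f: 0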